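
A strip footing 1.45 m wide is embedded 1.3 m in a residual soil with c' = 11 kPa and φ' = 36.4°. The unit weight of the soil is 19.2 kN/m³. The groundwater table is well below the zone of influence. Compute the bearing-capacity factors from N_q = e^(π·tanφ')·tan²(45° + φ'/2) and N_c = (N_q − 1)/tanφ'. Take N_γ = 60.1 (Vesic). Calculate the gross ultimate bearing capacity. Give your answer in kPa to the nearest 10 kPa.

tan36.4° = 0.7373, so N_q = e^(π×0.7373)·tan²(63.2°) = 10.137 × 3.919 = 39.73.
N_c = (39.73 − 1)/tan36.4° = 52.53.
Effective surcharge at the founding depth q = γ·D_f = 19.2 × 1.3 = 24.96 kPa.
q_ult = c·N_c + q·N_q + 0.5·γ·B·N_γ
     = 11 × 52.528 + 24.96 × 39.727 + 0.5 × 19.2 × 1.45 × 60.1
     = 577.81 + 991.59 + 836.59 = 2406 kPa.

q_ult ≈ 2410 kPa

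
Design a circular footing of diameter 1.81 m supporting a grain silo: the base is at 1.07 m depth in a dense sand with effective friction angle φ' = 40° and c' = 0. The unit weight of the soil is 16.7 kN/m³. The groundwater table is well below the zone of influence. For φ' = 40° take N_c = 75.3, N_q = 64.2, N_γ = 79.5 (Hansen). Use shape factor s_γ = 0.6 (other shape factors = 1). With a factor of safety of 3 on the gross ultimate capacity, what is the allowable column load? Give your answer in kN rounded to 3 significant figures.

q = γ·D_f = 16.7 × 1.07 = 17.869 kPa.
q·N_q = 17.869 × 64.2 = 1147.2 kPa
0.5·γ·B·N_γ·s_γ = 0.5 × 16.7 × 1.81 × 79.5 × 0.6 = 720.91 kPa
q_ult = 1147.2 + 720.91 = 1868.1 kPa.
Gross allowable pressure q_all = 1868.1 / 3 = 622.7 kPa.
Footing area = 2.573 m², so allowable column load = 622.7 × 2.573 = 1602.2 kN.

P_all ≈ 1600 kN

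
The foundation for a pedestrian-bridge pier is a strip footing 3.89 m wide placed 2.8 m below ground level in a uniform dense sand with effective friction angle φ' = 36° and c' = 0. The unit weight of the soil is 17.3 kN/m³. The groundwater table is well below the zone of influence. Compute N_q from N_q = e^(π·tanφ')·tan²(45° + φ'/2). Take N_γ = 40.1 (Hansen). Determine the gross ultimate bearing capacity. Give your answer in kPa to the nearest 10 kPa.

q_ult ≈ 3180 kPa

tan36° = 0.7265, so N_q = e^(π×0.7265)·tan²(63°) = 9.801 × 3.852 = 37.75.
Overburden at base level: q = 17.3 × 2.8 = 48.44 kPa.
Surcharge term q·N_q = 48.44 × 37.752 = 1828.7 kPa; self-weight term 0.5·γ·B·N_γ = 0.5 × 17.3 × 3.89 × 40.1 = 1349.3 kPa.
q_ult = 1828.7 + 1349.3 = 3178 kPa.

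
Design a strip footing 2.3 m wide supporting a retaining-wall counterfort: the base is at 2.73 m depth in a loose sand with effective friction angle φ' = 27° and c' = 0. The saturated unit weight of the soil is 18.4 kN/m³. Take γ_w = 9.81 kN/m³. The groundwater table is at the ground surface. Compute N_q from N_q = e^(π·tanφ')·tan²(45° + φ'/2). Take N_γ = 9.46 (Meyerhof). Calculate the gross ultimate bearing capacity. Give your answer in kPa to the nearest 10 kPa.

q_ult ≈ 400 kPa

tan27° = 0.5095, so N_q = e^(π×0.5095)·tan²(58.5°) = 4.957 × 2.663 = 13.2.
γ' = 18.4 − 9.81 = 8.59 kN/m³ (submerged throughout). q = 8.59 × 2.73 = 23.451 kPa; the same γ' applies in the ½γBN_γ term.
q·N_q = 23.451 × 13.199 = 309.53 kPa
0.5·γ·B·N_γ = 0.5 × 8.59 × 2.3 × 9.46 = 93.451 kPa
q_ult = 309.53 + 93.451 = 402.98 kPa.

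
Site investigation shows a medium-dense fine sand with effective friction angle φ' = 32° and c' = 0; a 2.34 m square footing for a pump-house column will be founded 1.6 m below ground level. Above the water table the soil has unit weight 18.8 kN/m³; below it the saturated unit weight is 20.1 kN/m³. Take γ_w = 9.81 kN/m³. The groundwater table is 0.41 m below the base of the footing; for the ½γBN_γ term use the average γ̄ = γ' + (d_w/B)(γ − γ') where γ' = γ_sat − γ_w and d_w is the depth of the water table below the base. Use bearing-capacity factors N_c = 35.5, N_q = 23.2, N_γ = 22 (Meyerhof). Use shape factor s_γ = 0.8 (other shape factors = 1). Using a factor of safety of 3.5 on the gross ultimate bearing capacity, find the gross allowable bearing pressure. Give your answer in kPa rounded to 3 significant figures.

Overburden at base level: q = 18.8 × 1.6 = 30.08 kPa.
The water table is 0.41 m below the base (< B = 2.34 m), so the ½γBN_γ term uses γ̄ = γ' + (d_w/B)(γ − γ') = 10.29 + (0.41/2.34)(18.8 − 10.29) = 11.781 kN/m³.
Surcharge term q·N_q = 30.08 × 23.2 = 697.86 kPa; self-weight term 0.5·γ·B·N_γ·s_γ = 0.5 × 11.781 × 2.34 × 22 × 0.8 = 242.6 kPa.
q_ult = 697.86 + 242.6 = 940.45 kPa.
q_all = 940.45 / 3.5 = 268.7 kPa.

q_all ≈ 269 kPa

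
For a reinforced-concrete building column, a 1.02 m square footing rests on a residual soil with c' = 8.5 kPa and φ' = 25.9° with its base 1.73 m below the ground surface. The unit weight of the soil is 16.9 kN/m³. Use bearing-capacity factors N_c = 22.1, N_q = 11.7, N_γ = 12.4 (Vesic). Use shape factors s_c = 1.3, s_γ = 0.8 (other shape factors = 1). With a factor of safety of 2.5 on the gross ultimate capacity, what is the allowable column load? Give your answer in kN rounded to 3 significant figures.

P_all ≈ 280 kN

q = γ·D_f = 16.9 × 1.73 = 29.237 kPa.
c·N_c·s_c = 8.5 × 22.1 × 1.3 = 244.21 kPa
q·N_q = 29.237 × 11.7 = 342.07 kPa
0.5·γ·B·N_γ·s_γ = 0.5 × 16.9 × 1.02 × 12.4 × 0.8 = 85.5 kPa
q_ult = 244.21 + 342.07 + 85.5 = 671.78 kPa.
Gross allowable pressure q_all = 671.78 / 2.5 = 268.71 kPa.
Footing area = 1.0404 m², so allowable column load = 268.71 × 1.0404 = 279.57 kN.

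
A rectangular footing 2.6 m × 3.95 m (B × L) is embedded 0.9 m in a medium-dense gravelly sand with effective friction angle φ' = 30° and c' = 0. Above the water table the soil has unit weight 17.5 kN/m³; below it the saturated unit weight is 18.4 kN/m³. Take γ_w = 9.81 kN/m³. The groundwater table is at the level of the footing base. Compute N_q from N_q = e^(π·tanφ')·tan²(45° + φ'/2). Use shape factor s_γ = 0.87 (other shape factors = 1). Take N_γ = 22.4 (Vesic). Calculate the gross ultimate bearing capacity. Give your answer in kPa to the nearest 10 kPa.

tan30° = 0.5774, so N_q = e^(π×0.5774)·tan²(60°) = 6.134 × 3.0 = 18.4.
Effective surcharge at the founding depth q = γ·D_f = 17.5 × 0.9 = 15.75 kPa.
The water table coincides with the base, so in the self-weight term γ → γ' = 8.59 kN/m³.
q_ult = q·N_q + 0.5·γ·B·N_γ·s_γ
     = 15.75 × 18.401 + 0.5 × 8.59 × 2.6 × 22.4 × 0.87
     = 289.82 + 217.62 = 507.44 kPa.

q_ult ≈ 510 kPa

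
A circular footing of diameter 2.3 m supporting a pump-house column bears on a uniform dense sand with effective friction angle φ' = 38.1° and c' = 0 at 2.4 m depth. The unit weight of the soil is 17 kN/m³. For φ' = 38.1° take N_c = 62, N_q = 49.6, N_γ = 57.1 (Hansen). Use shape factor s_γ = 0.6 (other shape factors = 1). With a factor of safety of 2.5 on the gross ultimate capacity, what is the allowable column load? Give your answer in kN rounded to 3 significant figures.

P_all ≈ 4480 kN

q = γ·D_f = 17 × 2.4 = 40.8 kPa.
q·N_q = 40.8 × 49.6 = 2023.7 kPa
0.5·γ·B·N_γ·s_γ = 0.5 × 17 × 2.3 × 57.1 × 0.6 = 669.78 kPa
q_ult = 2023.7 + 669.78 = 2693.5 kPa.
Gross allowable pressure q_all = 2693.5 / 2.5 = 1077.4 kPa.
Footing area = 4.1548 m², so allowable column load = 1077.4 × 4.1548 = 4476.3 kN.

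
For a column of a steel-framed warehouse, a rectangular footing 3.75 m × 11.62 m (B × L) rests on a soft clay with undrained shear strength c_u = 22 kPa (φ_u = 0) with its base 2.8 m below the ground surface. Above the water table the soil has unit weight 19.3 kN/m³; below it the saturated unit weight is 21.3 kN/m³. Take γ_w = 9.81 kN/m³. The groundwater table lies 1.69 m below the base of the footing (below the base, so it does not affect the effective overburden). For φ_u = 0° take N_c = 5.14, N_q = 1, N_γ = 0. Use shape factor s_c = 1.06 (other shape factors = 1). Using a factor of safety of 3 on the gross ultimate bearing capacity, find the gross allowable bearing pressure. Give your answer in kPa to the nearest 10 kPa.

Effective surcharge at the founding depth q = γ·D_f = 19.3 × 2.8 = 54.04 kPa.
q_ult = c·N_c·s_c + q·N_q
     = 22 × 5.14 × 1.06 + 54.04 × 1
     = 119.86 + 54.04 = 173.9 kPa.
q_all = 173.9 / 3 = 57.968 kPa.

q_all ≈ 60 kPa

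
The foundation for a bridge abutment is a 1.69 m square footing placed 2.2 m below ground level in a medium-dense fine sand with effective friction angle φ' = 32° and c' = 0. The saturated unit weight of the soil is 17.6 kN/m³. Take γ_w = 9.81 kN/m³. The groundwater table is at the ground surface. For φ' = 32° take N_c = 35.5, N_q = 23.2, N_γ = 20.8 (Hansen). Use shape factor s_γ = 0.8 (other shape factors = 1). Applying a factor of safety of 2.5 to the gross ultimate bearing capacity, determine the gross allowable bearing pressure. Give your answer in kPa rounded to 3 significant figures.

γ' = 17.6 − 9.81 = 7.79 kN/m³ (submerged throughout). q = 7.79 × 2.2 = 17.138 kPa; the same γ' applies in the ½γBN_γ term.
q·N_q = 17.138 × 23.2 = 397.6 kPa
0.5·γ·B·N_γ·s_γ = 0.5 × 7.79 × 1.69 × 20.8 × 0.8 = 109.53 kPa
q_ult = 397.6 + 109.53 = 507.14 kPa.
q_all = q_ult / FS = 507.14 / 2.5 = 202.85 kPa.

q_all ≈ 203 kPa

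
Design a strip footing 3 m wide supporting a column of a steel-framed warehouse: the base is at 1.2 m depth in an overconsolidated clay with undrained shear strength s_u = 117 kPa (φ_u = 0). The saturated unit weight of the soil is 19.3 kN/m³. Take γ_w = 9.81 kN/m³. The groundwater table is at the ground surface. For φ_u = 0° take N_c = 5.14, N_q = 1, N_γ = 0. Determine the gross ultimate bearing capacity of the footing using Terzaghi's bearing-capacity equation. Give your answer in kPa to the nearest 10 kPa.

γ' = 19.3 − 9.81 = 9.49 kN/m³ (submerged throughout). q = 9.49 × 1.2 = 11.388 kPa.
c·N_c = 117 × 5.14 = 601.38 kPa
q·N_q = 11.388 × 1 = 11.388 kPa
q_ult = 601.38 + 11.388 = 612.77 kPa.

q_ult ≈ 610 kPa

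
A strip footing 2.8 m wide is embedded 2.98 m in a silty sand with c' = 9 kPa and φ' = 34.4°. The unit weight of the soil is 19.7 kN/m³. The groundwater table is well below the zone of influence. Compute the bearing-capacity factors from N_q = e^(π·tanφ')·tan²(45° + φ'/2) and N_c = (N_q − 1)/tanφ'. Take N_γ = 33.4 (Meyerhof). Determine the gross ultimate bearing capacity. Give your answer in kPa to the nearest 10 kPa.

q_ult ≈ 3130 kPa

tan34.4° = 0.6847, so N_q = e^(π×0.6847)·tan²(62.2°) = 8.594 × 3.597 = 30.92.
N_c = (30.92 − 1)/tan34.4° = 43.69.
q = γ·D_f = 19.7 × 2.98 = 58.706 kPa.
c·N_c = 9 × 43.692 = 393.23 kPa
q·N_q = 58.706 × 30.917 = 1815 kPa
0.5·γ·B·N_γ = 0.5 × 19.7 × 2.8 × 33.4 = 921.17 kPa
q_ult = 393.23 + 1815 + 921.17 = 3129.4 kPa.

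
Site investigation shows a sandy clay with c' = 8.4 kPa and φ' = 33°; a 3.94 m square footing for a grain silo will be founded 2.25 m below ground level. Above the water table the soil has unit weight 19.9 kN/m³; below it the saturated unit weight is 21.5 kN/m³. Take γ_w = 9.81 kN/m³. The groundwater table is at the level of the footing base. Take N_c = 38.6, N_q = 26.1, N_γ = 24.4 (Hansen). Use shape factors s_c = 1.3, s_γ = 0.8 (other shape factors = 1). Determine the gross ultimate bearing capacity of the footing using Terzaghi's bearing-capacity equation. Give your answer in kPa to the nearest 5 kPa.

Overburden at base level: q = 19.9 × 2.25 = 44.775 kPa.
Below the base the soil is submerged, so the ½γBN_γ term uses γ' = 21.5 − 9.81 = 11.69 kN/m³.
Cohesion term c·N_c·s_c = 8.4 × 38.6 × 1.3 = 421.51 kPa; surcharge term q·N_q = 44.775 × 26.1 = 1168.6 kPa; self-weight term 0.5·γ·B·N_γ·s_γ = 0.5 × 11.69 × 3.94 × 24.4 × 0.8 = 449.53 kPa.
q_ult = 421.51 + 1168.6 + 449.53 = 2039.7 kPa.

q_ult ≈ 2040 kPa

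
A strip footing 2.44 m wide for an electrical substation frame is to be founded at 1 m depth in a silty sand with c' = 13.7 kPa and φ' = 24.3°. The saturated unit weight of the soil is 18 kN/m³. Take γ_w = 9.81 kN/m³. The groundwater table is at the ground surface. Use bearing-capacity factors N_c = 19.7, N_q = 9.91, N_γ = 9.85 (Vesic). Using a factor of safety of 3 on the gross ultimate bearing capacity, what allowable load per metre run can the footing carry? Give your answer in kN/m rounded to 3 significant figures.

≈ 366 kN/m

With the water table at the surface the whole profile is submerged: γ' = 18 − 9.81 = 8.19 kN/m³, so q = γ'·D_f = 8.19 kPa; the same γ' applies in the ½γBN_γ term.
q_ult = c·N_c + q·N_q + 0.5·γ·B·N_γ
     = 13.7 × 19.7 + 8.19 × 9.91 + 0.5 × 8.19 × 2.44 × 9.85
     = 269.89 + 81.163 + 98.419 = 449.47 kPa.
Gross allowable pressure q_all = 449.47 / 3 = 149.82 kPa.
Allowable wall load = q_all × B = 149.82 × 2.44 = 365.57 kN per metre run.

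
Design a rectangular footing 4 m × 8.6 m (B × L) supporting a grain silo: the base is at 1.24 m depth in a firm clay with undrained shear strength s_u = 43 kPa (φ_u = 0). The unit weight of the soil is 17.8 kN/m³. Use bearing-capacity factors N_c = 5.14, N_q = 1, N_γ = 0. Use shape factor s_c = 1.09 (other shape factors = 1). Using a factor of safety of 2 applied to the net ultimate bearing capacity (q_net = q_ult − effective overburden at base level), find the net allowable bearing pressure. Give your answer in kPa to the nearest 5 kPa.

q_all(net) ≈ 120 kPa

q = γ·D_f = 17.8 × 1.24 = 22.072 kPa.
c·N_c·s_c = 43 × 5.14 × 1.09 = 240.91 kPa
q·N_q = 22.072 × 1 = 22.072 kPa
q_ult = 240.91 + 22.072 = 262.98 kPa.
Net ultimate: q_net = 262.98 − 22.072 = 240.91 kPa.
q_all(net) = 240.91 / 2 = 120.46 kPa.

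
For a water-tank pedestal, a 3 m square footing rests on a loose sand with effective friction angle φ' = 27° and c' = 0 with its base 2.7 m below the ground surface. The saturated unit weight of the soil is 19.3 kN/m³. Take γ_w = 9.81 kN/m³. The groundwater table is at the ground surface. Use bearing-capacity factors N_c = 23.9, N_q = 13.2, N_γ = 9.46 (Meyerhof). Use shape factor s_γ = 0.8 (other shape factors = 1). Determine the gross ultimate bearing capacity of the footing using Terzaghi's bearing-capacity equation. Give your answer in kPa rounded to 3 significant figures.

q_ult ≈ 446 kPa

γ' = 19.3 − 9.81 = 9.49 kN/m³ (submerged throughout). q = 9.49 × 2.7 = 25.623 kPa; the same γ' applies in the ½γBN_γ term.
q·N_q = 25.623 × 13.2 = 338.22 kPa
0.5·γ·B·N_γ·s_γ = 0.5 × 9.49 × 3 × 9.46 × 0.8 = 107.73 kPa
q_ult = 338.22 + 107.73 = 445.95 kPa.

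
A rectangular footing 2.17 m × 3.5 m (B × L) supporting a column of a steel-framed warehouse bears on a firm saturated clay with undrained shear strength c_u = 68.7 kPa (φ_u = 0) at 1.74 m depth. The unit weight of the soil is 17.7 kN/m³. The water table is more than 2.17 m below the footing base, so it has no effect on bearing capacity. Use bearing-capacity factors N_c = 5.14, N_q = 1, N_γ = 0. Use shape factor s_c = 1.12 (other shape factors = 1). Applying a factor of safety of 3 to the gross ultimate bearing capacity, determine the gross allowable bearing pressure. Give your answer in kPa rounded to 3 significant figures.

q_all ≈ 142 kPa

Effective surcharge at the founding depth q = γ·D_f = 17.7 × 1.74 = 30.798 kPa.
q_ult = c·N_c·s_c + q·N_q
     = 68.7 × 5.14 × 1.12 + 30.798 × 1
     = 395.49 + 30.798 = 426.29 kPa.
q_all = q_ult / FS = 426.29 / 3 = 142.1 kPa.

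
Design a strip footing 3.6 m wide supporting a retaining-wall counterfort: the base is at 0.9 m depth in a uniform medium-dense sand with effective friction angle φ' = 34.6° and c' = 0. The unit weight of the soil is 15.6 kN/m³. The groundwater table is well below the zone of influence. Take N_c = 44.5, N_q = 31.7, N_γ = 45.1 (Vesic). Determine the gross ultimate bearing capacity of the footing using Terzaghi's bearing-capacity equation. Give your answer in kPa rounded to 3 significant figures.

q_ult ≈ 1710 kPa

q = γ·D_f = 15.6 × 0.9 = 14.04 kPa.
q·N_q = 14.04 × 31.7 = 445.07 kPa
0.5·γ·B·N_γ = 0.5 × 15.6 × 3.6 × 45.1 = 1266.4 kPa
q_ult = 445.07 + 1266.4 = 1711.5 kPa.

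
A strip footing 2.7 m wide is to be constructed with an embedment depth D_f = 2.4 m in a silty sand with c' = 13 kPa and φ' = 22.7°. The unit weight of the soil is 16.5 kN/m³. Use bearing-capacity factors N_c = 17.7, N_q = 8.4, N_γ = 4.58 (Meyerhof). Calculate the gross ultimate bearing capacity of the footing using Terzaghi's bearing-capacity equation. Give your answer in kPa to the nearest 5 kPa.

q_ult ≈ 665 kPa

q = γ·D_f = 16.5 × 2.4 = 39.6 kPa.
c·N_c = 13 × 17.7 = 230.1 kPa
q·N_q = 39.6 × 8.4 = 332.64 kPa
0.5·γ·B·N_γ = 0.5 × 16.5 × 2.7 × 4.58 = 102.02 kPa
q_ult = 230.1 + 332.64 + 102.02 = 664.76 kPa.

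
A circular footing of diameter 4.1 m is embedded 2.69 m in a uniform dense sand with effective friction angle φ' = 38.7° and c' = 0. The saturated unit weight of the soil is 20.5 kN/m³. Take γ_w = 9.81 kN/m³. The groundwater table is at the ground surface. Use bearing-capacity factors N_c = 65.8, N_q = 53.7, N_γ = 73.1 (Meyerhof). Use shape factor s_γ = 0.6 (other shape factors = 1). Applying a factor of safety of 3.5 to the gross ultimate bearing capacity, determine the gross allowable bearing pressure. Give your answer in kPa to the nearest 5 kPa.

q_all ≈ 715 kPa

γ' = 20.5 − 9.81 = 10.69 kN/m³ (submerged throughout). q = 10.69 × 2.69 = 28.756 kPa; the same γ' applies in the ½γBN_γ term.
q·N_q = 28.756 × 53.7 = 1544.2 kPa
0.5·γ·B·N_γ·s_γ = 0.5 × 10.69 × 4.1 × 73.1 × 0.6 = 961.17 kPa
q_ult = 1544.2 + 961.17 = 2505.4 kPa.
q_all = q_ult / FS = 2505.4 / 3.5 = 715.82 kPa.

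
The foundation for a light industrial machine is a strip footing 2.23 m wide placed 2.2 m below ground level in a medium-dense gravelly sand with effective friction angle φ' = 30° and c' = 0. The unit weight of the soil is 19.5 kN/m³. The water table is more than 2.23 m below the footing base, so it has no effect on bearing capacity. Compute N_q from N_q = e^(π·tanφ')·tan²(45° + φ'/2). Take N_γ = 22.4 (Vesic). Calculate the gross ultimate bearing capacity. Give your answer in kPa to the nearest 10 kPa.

q_ult ≈ 1280 kPa

tan30° = 0.5774, so N_q = e^(π×0.5774)·tan²(60°) = 6.134 × 3.0 = 18.4.
q = γ·D_f = 19.5 × 2.2 = 42.9 kPa.
q·N_q = 42.9 × 18.401 = 789.41 kPa
0.5·γ·B·N_γ = 0.5 × 19.5 × 2.23 × 22.4 = 487.03 kPa
q_ult = 789.41 + 487.03 = 1276.4 kPa.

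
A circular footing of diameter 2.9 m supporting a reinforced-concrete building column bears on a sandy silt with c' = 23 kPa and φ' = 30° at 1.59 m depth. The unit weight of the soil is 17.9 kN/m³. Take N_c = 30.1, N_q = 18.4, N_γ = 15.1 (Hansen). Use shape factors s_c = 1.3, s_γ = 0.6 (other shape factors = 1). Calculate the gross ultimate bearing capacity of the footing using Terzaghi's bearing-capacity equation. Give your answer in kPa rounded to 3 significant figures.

Overburden at base level: q = 17.9 × 1.59 = 28.461 kPa.
Cohesion term c·N_c·s_c = 23 × 30.1 × 1.3 = 899.99 kPa; surcharge term q·N_q = 28.461 × 18.4 = 523.68 kPa; self-weight term 0.5·γ·B·N_γ·s_γ = 0.5 × 17.9 × 2.9 × 15.1 × 0.6 = 235.15 kPa.
q_ult = 899.99 + 523.68 + 235.15 = 1658.8 kPa.

q_ult ≈ 1660 kPa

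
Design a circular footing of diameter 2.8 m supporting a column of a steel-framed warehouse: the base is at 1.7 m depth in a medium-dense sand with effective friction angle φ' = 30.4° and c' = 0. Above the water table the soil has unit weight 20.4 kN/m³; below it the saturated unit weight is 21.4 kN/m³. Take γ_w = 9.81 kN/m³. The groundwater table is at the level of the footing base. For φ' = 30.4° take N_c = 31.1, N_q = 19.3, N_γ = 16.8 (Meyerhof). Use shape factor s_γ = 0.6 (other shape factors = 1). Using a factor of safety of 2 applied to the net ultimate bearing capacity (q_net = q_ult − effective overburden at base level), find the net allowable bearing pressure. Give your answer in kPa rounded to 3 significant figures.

q = γ·D_f = 20.4 × 1.7 = 34.68 kPa.
For the ½γBN_γ term take γ' = 21.4 − 9.81 = 11.59 kN/m³ (soil below base is submerged).
q·N_q = 34.68 × 19.3 = 669.32 kPa
0.5·γ·B·N_γ·s_γ = 0.5 × 11.59 × 2.8 × 16.8 × 0.6 = 163.56 kPa
q_ult = 669.32 + 163.56 = 832.88 kPa.
Net ultimate: q_net = 832.88 − 34.68 = 798.2 kPa.
q_all(net) = 798.2 / 2 = 399.1 kPa.

q_all(net) ≈ 399 kPa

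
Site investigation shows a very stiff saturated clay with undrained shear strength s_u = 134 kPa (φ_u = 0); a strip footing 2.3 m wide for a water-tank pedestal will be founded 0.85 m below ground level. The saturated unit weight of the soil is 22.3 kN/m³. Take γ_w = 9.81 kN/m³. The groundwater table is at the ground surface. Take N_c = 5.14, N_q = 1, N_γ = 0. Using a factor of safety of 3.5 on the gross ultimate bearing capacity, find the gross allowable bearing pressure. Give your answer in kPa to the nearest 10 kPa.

q_all ≈ 200 kPa

γ' = 22.3 − 9.81 = 12.49 kN/m³ (submerged throughout). q = 12.49 × 0.85 = 10.617 kPa.
c·N_c = 134 × 5.14 = 688.76 kPa
q·N_q = 10.617 × 1 = 10.617 kPa
q_ult = 688.76 + 10.617 = 699.38 kPa.
q_all = 699.38 / 3.5 = 199.82 kPa.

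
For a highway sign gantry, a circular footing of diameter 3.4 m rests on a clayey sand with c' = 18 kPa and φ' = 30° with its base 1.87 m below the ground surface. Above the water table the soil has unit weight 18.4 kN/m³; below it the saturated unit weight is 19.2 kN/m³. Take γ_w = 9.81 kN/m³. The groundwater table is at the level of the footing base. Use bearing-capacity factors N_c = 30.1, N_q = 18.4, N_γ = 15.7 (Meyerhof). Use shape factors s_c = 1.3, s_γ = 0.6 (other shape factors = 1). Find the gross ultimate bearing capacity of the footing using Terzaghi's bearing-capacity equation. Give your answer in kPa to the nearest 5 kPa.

Overburden at base level: q = 18.4 × 1.87 = 34.408 kPa.
Below the base the soil is submerged, so the ½γBN_γ term uses γ' = 19.2 − 9.81 = 9.39 kN/m³.
Cohesion term c·N_c·s_c = 18 × 30.1 × 1.3 = 704.34 kPa; surcharge term q·N_q = 34.408 × 18.4 = 633.11 kPa; self-weight term 0.5·γ·B·N_γ·s_γ = 0.5 × 9.39 × 3.4 × 15.7 × 0.6 = 150.37 kPa.
q_ult = 704.34 + 633.11 + 150.37 = 1487.8 kPa.

q_ult ≈ 1490 kPa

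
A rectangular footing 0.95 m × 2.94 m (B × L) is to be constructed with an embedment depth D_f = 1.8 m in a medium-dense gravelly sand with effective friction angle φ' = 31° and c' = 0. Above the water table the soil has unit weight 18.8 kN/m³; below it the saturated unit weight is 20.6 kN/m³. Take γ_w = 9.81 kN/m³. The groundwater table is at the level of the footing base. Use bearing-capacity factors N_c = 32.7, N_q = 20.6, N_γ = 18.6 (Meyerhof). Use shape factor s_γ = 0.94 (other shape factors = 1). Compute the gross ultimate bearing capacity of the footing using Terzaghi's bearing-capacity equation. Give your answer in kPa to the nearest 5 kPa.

Overburden at base level: q = 18.8 × 1.8 = 33.84 kPa.
Below the base the soil is submerged, so the ½γBN_γ term uses γ' = 20.6 − 9.81 = 10.79 kN/m³.
Surcharge term q·N_q = 33.84 × 20.6 = 697.1 kPa; self-weight term 0.5·γ·B·N_γ·s_γ = 0.5 × 10.79 × 0.95 × 18.6 × 0.94 = 89.61 kPa.
q_ult = 697.1 + 89.61 = 786.71 kPa.

q_ult ≈ 785 kPa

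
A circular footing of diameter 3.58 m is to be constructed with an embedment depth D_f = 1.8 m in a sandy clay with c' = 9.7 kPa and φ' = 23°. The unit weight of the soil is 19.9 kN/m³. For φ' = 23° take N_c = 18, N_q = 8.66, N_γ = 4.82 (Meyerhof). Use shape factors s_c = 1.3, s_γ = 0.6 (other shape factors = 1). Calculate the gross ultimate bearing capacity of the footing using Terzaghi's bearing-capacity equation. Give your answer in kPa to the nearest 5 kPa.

q_ult ≈ 640 kPa

Effective surcharge at the founding depth q = γ·D_f = 19.9 × 1.8 = 35.82 kPa.
q_ult = c·N_c·s_c + q·N_q + 0.5·γ·B·N_γ·s_γ
     = 9.7 × 18 × 1.3 + 35.82 × 8.66 + 0.5 × 19.9 × 3.58 × 4.82 × 0.6
     = 226.98 + 310.2 + 103.02 = 640.2 kPa.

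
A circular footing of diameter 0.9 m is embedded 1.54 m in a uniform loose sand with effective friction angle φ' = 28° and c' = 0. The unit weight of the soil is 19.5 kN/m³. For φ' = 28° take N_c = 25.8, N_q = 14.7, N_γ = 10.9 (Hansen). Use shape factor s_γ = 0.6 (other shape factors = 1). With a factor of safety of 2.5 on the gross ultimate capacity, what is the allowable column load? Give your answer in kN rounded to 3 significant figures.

P_all ≈ 127 kN

Effective surcharge at the founding depth q = γ·D_f = 19.5 × 1.54 = 30.03 kPa.
q_ult = q·N_q + 0.5·γ·B·N_γ·s_γ
     = 30.03 × 14.7 + 0.5 × 19.5 × 0.9 × 10.9 × 0.6
     = 441.44 + 57.389 = 498.83 kPa.
Gross allowable pressure q_all = 498.83 / 2.5 = 199.53 kPa.
Footing area = 0.6362 m², so allowable column load = 199.53 × 0.6362 = 126.94 kN.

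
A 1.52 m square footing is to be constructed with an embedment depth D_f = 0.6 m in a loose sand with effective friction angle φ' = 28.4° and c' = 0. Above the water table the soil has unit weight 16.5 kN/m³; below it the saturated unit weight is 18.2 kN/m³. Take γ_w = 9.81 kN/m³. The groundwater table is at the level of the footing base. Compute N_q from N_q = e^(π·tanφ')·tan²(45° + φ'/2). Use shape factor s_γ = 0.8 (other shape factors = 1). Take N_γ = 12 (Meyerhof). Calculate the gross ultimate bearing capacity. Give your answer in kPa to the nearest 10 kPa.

q_ult ≈ 210 kPa

tan28.4° = 0.5407, so N_q = e^(π×0.5407)·tan²(59.2°) = 5.467 × 2.814 = 15.38.
Overburden at base level: q = 16.5 × 0.6 = 9.9 kPa.
Below the base the soil is submerged, so the ½γBN_γ term uses γ' = 18.2 − 9.81 = 8.39 kN/m³.
Surcharge term q·N_q = 9.9 × 15.383 = 152.29 kPa; self-weight term 0.5·γ·B·N_γ·s_γ = 0.5 × 8.39 × 1.52 × 12 × 0.8 = 61.213 kPa.
q_ult = 152.29 + 61.213 = 213.51 kPa.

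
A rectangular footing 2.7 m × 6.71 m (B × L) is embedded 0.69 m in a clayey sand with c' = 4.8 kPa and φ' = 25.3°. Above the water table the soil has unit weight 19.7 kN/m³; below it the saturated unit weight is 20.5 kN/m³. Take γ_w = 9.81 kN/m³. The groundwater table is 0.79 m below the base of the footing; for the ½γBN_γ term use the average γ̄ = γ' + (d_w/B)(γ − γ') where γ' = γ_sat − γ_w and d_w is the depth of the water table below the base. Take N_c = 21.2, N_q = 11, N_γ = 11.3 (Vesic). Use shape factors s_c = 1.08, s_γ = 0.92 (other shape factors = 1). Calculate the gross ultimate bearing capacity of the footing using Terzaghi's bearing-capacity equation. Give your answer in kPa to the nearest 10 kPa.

q_ult ≈ 450 kPa

Effective surcharge at the founding depth q = γ·D_f = 19.7 × 0.69 = 13.593 kPa.
With d_w = 0.79 m < B, γ̄ = 10.69 + (0.79/2.7) × (19.7 − 10.69) = 13.326 kN/m³.
q_ult = c·N_c·s_c + q·N_q + 0.5·γ·B·N_γ·s_γ
     = 4.8 × 21.2 × 1.08 + 13.593 × 11 + 0.5 × 13.326 × 2.7 × 11.3 × 0.92
     = 109.9 + 149.52 + 187.03 = 446.45 kPa.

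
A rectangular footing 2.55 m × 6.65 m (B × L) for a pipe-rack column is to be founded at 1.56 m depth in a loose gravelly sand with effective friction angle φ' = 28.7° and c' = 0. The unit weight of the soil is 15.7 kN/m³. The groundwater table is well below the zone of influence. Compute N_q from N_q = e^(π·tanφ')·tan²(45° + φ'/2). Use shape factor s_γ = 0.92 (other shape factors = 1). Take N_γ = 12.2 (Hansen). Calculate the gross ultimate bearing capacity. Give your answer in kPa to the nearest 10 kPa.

q_ult ≈ 610 kPa

tan28.7° = 0.5475, so N_q = e^(π×0.5475)·tan²(59.35°) = 5.584 × 2.848 = 15.9.
q = γ·D_f = 15.7 × 1.56 = 24.492 kPa.
q·N_q = 24.492 × 15.903 = 389.5 kPa
0.5·γ·B·N_γ·s_γ = 0.5 × 15.7 × 2.55 × 12.2 × 0.92 = 224.68 kPa
q_ult = 389.5 + 224.68 = 614.18 kPa.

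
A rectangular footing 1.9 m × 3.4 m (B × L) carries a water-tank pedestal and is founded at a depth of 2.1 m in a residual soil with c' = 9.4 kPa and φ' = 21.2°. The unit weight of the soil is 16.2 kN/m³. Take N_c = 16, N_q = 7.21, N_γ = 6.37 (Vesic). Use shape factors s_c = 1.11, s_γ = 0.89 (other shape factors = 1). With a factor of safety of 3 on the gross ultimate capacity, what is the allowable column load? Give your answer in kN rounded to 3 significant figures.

Effective surcharge at the founding depth q = γ·D_f = 16.2 × 2.1 = 34.02 kPa.
q_ult = c·N_c·s_c + q·N_q + 0.5·γ·B·N_γ·s_γ
     = 9.4 × 16 × 1.11 + 34.02 × 7.21 + 0.5 × 16.2 × 1.9 × 6.37 × 0.89
     = 166.94 + 245.28 + 87.251 = 499.48 kPa.
Gross allowable pressure q_all = 499.48 / 3 = 166.49 kPa.
Footing area = 6.46 m², so allowable column load = 166.49 × 6.46 = 1075.5 kN.

P_all ≈ 1080 kN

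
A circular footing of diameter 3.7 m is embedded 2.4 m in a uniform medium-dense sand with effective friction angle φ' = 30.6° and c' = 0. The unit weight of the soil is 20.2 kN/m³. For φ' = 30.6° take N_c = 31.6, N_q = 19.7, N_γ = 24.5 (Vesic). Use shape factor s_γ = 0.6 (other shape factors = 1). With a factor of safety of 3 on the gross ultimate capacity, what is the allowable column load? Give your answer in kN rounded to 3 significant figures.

Effective surcharge at the founding depth q = γ·D_f = 20.2 × 2.4 = 48.48 kPa.
q_ult = q·N_q + 0.5·γ·B·N_γ·s_γ
     = 48.48 × 19.7 + 0.5 × 20.2 × 3.7 × 24.5 × 0.6
     = 955.06 + 549.34 = 1504.4 kPa.
Gross allowable pressure q_all = 1504.4 / 3 = 501.46 kPa.
Footing area = 10.7521 m², so allowable column load = 501.46 × 10.7521 = 5391.8 kN.

P_all ≈ 5390 kN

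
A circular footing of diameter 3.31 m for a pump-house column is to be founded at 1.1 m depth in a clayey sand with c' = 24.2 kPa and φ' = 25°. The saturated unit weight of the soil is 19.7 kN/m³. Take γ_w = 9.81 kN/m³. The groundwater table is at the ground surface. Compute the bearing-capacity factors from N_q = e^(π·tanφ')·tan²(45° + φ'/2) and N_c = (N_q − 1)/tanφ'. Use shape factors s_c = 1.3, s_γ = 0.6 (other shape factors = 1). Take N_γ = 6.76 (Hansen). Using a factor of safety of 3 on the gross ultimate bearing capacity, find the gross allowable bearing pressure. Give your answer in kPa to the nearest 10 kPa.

q_all ≈ 280 kPa

N_q = e^(π·tan25°)·tan²(57.5°) = 10.66; N_c = (N_q − 1)/tanφ' = 20.72.
γ' = 19.7 − 9.81 = 9.89 kN/m³ (submerged throughout). q = 9.89 × 1.1 = 10.879 kPa; the same γ' applies in the ½γBN_γ term.
c·N_c·s_c = 24.2 × 20.721 × 1.3 = 651.87 kPa
q·N_q = 10.879 × 10.662 = 115.99 kPa
0.5·γ·B·N_γ·s_γ = 0.5 × 9.89 × 3.31 × 6.76 × 0.6 = 66.388 kPa
q_ult = 651.87 + 115.99 + 66.388 = 834.25 kPa.
q_all = 834.25 / 3 = 278.08 kPa.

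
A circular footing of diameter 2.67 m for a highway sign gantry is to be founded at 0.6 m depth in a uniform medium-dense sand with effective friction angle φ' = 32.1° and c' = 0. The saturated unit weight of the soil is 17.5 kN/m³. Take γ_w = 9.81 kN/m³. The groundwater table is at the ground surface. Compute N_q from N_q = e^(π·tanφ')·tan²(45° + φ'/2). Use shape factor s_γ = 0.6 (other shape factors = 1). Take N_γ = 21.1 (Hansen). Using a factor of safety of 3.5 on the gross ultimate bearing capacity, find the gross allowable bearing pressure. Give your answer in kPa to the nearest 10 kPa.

N_q = e^(π·tan32.1°)·tan²(61.05°) = 23.45.
Water table at ground surface, so effective unit weight γ' = 17.5 − 9.81 = 7.69 kN/m³ is used throughout; overburden q = 7.69 × 0.6 = 4.614 kPa; the same γ' applies in the ½γBN_γ term.
Surcharge term q·N_q = 4.614 × 23.451 = 108.2 kPa; self-weight term 0.5·γ·B·N_γ·s_γ = 0.5 × 7.69 × 2.67 × 21.1 × 0.6 = 129.97 kPa.
q_ult = 108.2 + 129.97 = 238.17 kPa.
q_all = 238.17 / 3.5 = 68.049 kPa.

q_all ≈ 70 kPa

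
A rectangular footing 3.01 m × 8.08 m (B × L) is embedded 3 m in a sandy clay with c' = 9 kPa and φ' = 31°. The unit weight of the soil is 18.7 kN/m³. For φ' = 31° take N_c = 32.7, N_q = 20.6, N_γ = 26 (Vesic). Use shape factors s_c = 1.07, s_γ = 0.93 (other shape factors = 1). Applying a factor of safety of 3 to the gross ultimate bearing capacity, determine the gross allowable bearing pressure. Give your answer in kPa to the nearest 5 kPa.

q_all ≈ 715 kPa

Effective surcharge at the founding depth q = γ·D_f = 18.7 × 3 = 56.1 kPa.
q_ult = c·N_c·s_c + q·N_q + 0.5·γ·B·N_γ·s_γ
     = 9 × 32.7 × 1.07 + 56.1 × 20.6 + 0.5 × 18.7 × 3.01 × 26 × 0.93
     = 314.9 + 1155.7 + 680.51 = 2151.1 kPa.
q_all = q_ult / FS = 2151.1 / 3 = 717.02 kPa.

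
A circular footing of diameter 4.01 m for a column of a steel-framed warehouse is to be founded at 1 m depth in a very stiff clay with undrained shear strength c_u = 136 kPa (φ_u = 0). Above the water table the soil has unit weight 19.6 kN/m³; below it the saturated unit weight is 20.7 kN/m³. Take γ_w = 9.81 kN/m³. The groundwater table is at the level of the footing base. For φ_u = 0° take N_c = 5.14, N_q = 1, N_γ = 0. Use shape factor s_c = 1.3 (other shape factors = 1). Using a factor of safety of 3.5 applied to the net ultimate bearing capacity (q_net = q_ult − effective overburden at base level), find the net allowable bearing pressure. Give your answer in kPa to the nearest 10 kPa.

q = γ·D_f = 19.6 × 1 = 19.6 kPa.
c·N_c·s_c = 136 × 5.14 × 1.3 = 908.75 kPa
q·N_q = 19.6 × 1 = 19.6 kPa
q_ult = 908.75 + 19.6 = 928.35 kPa.
Net ultimate: q_net = 928.35 − 19.6 = 908.75 kPa.
q_all(net) = 908.75 / 3.5 = 259.64 kPa.

q_all(net) ≈ 260 kPa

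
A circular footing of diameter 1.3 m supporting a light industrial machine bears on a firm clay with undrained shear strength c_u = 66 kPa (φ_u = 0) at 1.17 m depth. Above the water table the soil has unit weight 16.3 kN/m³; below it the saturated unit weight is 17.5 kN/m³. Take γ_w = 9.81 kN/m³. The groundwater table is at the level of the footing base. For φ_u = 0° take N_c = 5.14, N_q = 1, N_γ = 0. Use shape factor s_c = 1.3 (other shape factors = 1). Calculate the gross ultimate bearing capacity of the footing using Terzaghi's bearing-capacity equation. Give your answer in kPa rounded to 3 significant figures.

Overburden at base level: q = 16.3 × 1.17 = 19.071 kPa.
Cohesion term c·N_c·s_c = 66 × 5.14 × 1.3 = 441.01 kPa; surcharge term q·N_q = 19.071 × 1 = 19.071 kPa.
q_ult = 441.01 + 19.071 = 460.08 kPa.

q_ult ≈ 460 kPa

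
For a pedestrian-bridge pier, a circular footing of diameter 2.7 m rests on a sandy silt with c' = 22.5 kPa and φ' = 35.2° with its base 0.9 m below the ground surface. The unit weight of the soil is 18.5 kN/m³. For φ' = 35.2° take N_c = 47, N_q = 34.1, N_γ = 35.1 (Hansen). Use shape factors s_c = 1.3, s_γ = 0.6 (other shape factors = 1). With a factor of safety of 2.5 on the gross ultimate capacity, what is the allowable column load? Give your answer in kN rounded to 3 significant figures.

P_all ≈ 5650 kN

Overburden at base level: q = 18.5 × 0.9 = 16.65 kPa.
Cohesion term c·N_c·s_c = 22.5 × 47 × 1.3 = 1374.8 kPa; surcharge term q·N_q = 16.65 × 34.1 = 567.77 kPa; self-weight term 0.5·γ·B·N_γ·s_γ = 0.5 × 18.5 × 2.7 × 35.1 × 0.6 = 525.97 kPa.
q_ult = 1374.8 + 567.77 + 525.97 = 2468.5 kPa.
Gross allowable pressure q_all = 2468.5 / 2.5 = 987.4 kPa.
Footing area = 5.7256 m², so allowable column load = 987.4 × 5.7256 = 5653.4 kN.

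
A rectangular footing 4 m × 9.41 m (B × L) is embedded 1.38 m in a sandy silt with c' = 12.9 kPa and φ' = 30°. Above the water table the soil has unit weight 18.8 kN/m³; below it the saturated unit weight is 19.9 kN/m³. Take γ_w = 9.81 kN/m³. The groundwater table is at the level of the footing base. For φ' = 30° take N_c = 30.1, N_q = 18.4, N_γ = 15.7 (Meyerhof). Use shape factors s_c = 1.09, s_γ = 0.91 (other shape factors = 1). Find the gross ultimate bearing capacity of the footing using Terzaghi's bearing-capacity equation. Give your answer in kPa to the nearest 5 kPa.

q_ult ≈ 1190 kPa

Overburden at base level: q = 18.8 × 1.38 = 25.944 kPa.
Below the base the soil is submerged, so the ½γBN_γ term uses γ' = 19.9 − 9.81 = 10.09 kN/m³.
Cohesion term c·N_c·s_c = 12.9 × 30.1 × 1.09 = 423.24 kPa; surcharge term q·N_q = 25.944 × 18.4 = 477.37 kPa; self-weight term 0.5·γ·B·N_γ·s_γ = 0.5 × 10.09 × 4 × 15.7 × 0.91 = 288.31 kPa.
q_ult = 423.24 + 477.37 + 288.31 = 1188.9 kPa.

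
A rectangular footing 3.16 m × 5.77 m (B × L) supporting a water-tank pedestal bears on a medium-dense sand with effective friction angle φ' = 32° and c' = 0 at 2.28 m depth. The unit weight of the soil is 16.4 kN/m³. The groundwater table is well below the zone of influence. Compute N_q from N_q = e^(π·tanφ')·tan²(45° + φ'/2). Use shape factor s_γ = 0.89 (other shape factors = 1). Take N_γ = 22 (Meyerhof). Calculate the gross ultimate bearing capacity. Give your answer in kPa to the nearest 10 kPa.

q_ult ≈ 1370 kPa

tan32° = 0.6249, so N_q = e^(π×0.6249)·tan²(61°) = 7.121 × 3.255 = 23.18.
Effective surcharge at the founding depth q = γ·D_f = 16.4 × 2.28 = 37.392 kPa.
q_ult = q·N_q + 0.5·γ·B·N_γ·s_γ
     = 37.392 × 23.177 + 0.5 × 16.4 × 3.16 × 22 × 0.89
     = 866.63 + 507.36 = 1374 kPa.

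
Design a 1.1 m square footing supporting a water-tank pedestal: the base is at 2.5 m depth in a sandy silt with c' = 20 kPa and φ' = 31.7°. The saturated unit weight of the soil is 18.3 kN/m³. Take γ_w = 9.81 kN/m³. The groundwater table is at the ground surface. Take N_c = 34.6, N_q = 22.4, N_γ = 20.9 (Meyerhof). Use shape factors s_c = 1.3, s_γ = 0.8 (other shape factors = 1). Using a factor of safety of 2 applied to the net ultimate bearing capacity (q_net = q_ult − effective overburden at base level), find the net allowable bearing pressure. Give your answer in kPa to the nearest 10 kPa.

γ' = 18.3 − 9.81 = 8.49 kN/m³ (submerged throughout). q = 8.49 × 2.5 = 21.225 kPa; the same γ' applies in the ½γBN_γ term.
c·N_c·s_c = 20 × 34.6 × 1.3 = 899.6 kPa
q·N_q = 21.225 × 22.4 = 475.44 kPa
0.5·γ·B·N_γ·s_γ = 0.5 × 8.49 × 1.1 × 20.9 × 0.8 = 78.074 kPa
q_ult = 899.6 + 475.44 + 78.074 = 1453.1 kPa.
Net ultimate: q_net = 1453.1 − 21.225 = 1431.9 kPa.
q_all(net) = 1431.9 / 2 = 715.94 kPa.

q_all(net) ≈ 720 kPa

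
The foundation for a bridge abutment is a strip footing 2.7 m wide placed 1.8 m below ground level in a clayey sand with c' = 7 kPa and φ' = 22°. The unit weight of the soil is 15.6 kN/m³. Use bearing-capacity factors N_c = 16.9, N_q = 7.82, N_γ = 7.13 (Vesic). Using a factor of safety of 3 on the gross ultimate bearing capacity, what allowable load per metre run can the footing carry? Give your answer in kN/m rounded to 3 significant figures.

q = γ·D_f = 15.6 × 1.8 = 28.08 kPa.
c·N_c = 7 × 16.9 = 118.3 kPa
q·N_q = 28.08 × 7.82 = 219.59 kPa
0.5·γ·B·N_γ = 0.5 × 15.6 × 2.7 × 7.13 = 150.16 kPa
q_ult = 118.3 + 219.59 + 150.16 = 488.04 kPa.
Gross allowable pressure q_all = 488.04 / 3 = 162.68 kPa.
Allowable wall load = q_all × B = 162.68 × 2.7 = 439.24 kN per metre run.

≈ 439 kN/m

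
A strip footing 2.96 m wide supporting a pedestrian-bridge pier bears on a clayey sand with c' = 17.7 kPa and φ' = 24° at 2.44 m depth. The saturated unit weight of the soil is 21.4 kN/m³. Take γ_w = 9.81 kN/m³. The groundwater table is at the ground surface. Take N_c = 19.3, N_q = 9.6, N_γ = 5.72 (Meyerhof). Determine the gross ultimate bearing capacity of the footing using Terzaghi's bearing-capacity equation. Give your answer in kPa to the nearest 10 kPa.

With the water table at the surface the whole profile is submerged: γ' = 21.4 − 9.81 = 11.59 kN/m³, so q = γ'·D_f = 28.28 kPa; the same γ' applies in the ½γBN_γ term.
q_ult = c·N_c + q·N_q + 0.5·γ·B·N_γ
     = 17.7 × 19.3 + 28.28 × 9.6 + 0.5 × 11.59 × 2.96 × 5.72
     = 341.61 + 271.48 + 98.116 = 711.21 kPa.

q_ult ≈ 710 kPa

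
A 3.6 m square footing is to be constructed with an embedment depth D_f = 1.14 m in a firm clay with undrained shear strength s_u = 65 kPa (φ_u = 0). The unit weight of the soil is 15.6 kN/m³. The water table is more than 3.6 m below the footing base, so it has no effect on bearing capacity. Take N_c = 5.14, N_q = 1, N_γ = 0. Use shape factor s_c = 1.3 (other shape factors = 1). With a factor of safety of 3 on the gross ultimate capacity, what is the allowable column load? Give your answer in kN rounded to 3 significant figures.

P_all ≈ 1950 kN

Overburden at base level: q = 15.6 × 1.14 = 17.784 kPa.
Cohesion term c·N_c·s_c = 65 × 5.14 × 1.3 = 434.33 kPa; surcharge term q·N_q = 17.784 × 1 = 17.784 kPa.
q_ult = 434.33 + 17.784 = 452.11 kPa.
Gross allowable pressure q_all = 452.11 / 3 = 150.7 kPa.
Footing area = 12.96 m², so allowable column load = 150.7 × 12.96 = 1953.1 kN.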